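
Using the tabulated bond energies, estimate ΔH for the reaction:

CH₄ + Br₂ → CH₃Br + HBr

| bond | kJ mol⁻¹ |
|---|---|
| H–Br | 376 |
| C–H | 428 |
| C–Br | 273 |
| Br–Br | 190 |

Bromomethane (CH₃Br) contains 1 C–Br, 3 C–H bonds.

ΔH ≈ −31 kJ

Bonds broken (reactants):
  Br–Br: 1 × 190 = 190
  C–H: 4 × 428 = 1712
  Σ(broken) = 1902 kJ
Bonds formed (products):
  C–Br: 1 × 273 = 273
  C–H: 3 × 428 = 1284
  H–Br: 1 × 376 = 376
  Σ(formed) = 1933 kJ
ΔH = Σ(broken) − Σ(formed) = 1902 − 1933 = −31 kJ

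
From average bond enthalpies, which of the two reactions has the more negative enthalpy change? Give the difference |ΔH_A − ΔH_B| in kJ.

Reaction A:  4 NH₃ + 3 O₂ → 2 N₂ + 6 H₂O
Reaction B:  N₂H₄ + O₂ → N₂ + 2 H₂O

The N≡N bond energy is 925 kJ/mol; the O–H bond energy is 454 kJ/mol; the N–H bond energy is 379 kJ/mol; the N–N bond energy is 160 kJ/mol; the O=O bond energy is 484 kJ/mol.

Reaction A:
  Bonds broken (reactants):
    N–H: 12 × 379 = 4548
    O=O: 3 × 484 = 1452
    Σ(broken) = 6000 kJ
  Bonds formed (products):
    N≡N: 2 × 925 = 1850
    O–H: 12 × 454 = 5448
    Σ(formed) = 7298 kJ
  ΔH_A = 6000 − 7298 = −1298 kJ
Reaction B:
  Bonds broken (reactants):
    N–H: 4 × 379 = 1516
    N–N: 1 × 160 = 160
    O=O: 1 × 484 = 484
    Σ(broken) = 2160 kJ
  Bonds formed (products):
    N≡N: 1 × 925 = 925
    O–H: 4 × 454 = 1816
    Σ(formed) = 2741 kJ
  ΔH_B = 2160 − 2741 = −581 kJ
ΔH_A − ΔH_B = −717 kJ, so reaction A has the more negative ΔH; |ΔH_A − ΔH_B| = 717 kJ.

Reaction A, by 717 kJ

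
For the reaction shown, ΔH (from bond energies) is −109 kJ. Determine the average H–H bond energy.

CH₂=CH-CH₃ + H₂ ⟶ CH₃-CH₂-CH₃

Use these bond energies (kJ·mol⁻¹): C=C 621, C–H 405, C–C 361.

D(H–H) ≈ 441 kJ/mol

Let D be the H–H bond energy.
Σ(broken) = 1×361 + 6×405 + 1×621 + 1×D = 3412 + D
Σ(formed) = 2×361 + 8×405 = 3962
ΔH = Σ(broken) − Σ(formed) = (3412 + D) − (3962) = −550 + D
Setting this equal to −109 kJ gives D = 441 kJ/mol.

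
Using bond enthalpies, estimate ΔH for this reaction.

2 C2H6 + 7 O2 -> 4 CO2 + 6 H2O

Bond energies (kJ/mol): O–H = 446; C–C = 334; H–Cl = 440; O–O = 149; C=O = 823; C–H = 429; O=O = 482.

Bonds broken (reactants):
  C–C: 2 × 334 = 668
  C–H: 12 × 429 = 5148
  O=O: 7 × 482 = 3374
  Σ(broken) = 9190 kJ
Bonds formed (products):
  C=O: 8 × 823 = 6584
  O–H: 12 × 446 = 5352
  Σ(formed) = 11936 kJ
ΔH = Σ(broken) − Σ(formed) = 9190 − 11936 = −2746 kJ

ΔH ≈ −2746 kJ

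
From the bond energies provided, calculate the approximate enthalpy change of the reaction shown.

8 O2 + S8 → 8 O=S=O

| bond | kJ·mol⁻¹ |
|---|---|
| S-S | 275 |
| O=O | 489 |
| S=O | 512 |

Bonds broken (reactants):
  O=O: 8 × 489 = 3912
  S-S: 8 × 275 = 2200
  Σ(broken) = 6112 kJ
Bonds formed (products):
  S=O: 16 × 512 = 8192
  Σ(formed) = 8192 kJ
ΔH = Σ(broken) − Σ(formed) = 6112 − 8192 = −2080 kJ

ΔH ≈ −2080 kJ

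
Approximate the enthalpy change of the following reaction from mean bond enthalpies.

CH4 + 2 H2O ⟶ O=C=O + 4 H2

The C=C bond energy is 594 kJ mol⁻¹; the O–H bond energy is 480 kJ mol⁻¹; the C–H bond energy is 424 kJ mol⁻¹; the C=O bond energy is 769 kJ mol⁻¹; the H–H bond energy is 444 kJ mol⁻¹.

ΔH ≈ +302 kJ

Bonds broken (reactants):
  C–H: 4 × 424 = 1696
  O–H: 4 × 480 = 1920
  Σ(broken) = 3616 kJ
Bonds formed (products):
  C=O: 2 × 769 = 1538
  H–H: 4 × 444 = 1776
  Σ(formed) = 3314 kJ
ΔH = Σ(broken) − Σ(formed) = 3616 − 3314 = +302 kJ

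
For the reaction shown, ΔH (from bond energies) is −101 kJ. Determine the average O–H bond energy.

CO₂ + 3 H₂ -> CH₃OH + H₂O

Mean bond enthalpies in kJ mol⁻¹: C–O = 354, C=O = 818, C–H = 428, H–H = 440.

Let D be the O–H bond energy.
Σ(broken) = 2×818 + 3×440 = 2956
Σ(formed) = 3×428 + 1×354 + 3×D = 1638 + 3D
ΔH = Σ(broken) − Σ(formed) = (2956) − (1638 + 3D) = +1318 − 3D
Setting this equal to −101 kJ gives 3D = 1419, so D = 473 kJ/mol.

D(O–H) ≈ 473 kJ/mol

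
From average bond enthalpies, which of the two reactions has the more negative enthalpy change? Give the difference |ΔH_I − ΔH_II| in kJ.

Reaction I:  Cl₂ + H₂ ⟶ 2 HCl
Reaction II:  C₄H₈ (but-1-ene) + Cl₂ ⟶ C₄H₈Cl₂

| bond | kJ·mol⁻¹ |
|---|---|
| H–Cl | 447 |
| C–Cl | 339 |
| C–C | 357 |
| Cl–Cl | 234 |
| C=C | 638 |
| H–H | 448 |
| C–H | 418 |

Reaction I:
  Bonds broken (reactants):
    Cl–Cl: 1 × 234 = 234
    H–H: 1 × 448 = 448
    Σ(broken) = 682 kJ
  Bonds formed (products):
    H–Cl: 2 × 447 = 894
    Σ(formed) = 894 kJ
  ΔH_I = 682 − 894 = −212 kJ
Reaction II:
  Bonds broken (reactants):
    C–C: 2 × 357 = 714
    C–H: 8 × 418 = 3344
    C=C: 1 × 638 = 638
    Cl–Cl: 1 × 234 = 234
    Σ(broken) = 4930 kJ
  Bonds formed (products):
    C–C: 3 × 357 = 1071
    C–Cl: 2 × 339 = 678
    C–H: 8 × 418 = 3344
    Σ(formed) = 5093 kJ
  ΔH_II = 4930 − 5093 = −163 kJ
ΔH_I − ΔH_II = −49 kJ, so reaction I has the more negative ΔH; |ΔH_I − ΔH_II| = 49 kJ.

Reaction I, by 49 kJ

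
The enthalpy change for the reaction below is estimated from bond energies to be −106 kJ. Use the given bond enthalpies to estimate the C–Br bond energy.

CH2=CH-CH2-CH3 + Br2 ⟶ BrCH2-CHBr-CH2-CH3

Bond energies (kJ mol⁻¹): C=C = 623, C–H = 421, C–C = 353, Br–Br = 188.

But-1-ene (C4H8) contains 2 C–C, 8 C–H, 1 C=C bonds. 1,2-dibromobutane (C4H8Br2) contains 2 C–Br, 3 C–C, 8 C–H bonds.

D(C–Br) ≈ 282 kJ/mol

Let D be the C–Br bond energy.
Σ(broken) = 1×188 + 2×353 + 8×421 + 1×623 = 4885
Σ(formed) = 2×D + 3×353 + 8×421 = 4427 + 2D
ΔH = Σ(broken) − Σ(formed) = (4885) − (4427 + 2D) = +458 − 2D
Setting this equal to −106 kJ gives 2D = 564, so D = 282 kJ/mol.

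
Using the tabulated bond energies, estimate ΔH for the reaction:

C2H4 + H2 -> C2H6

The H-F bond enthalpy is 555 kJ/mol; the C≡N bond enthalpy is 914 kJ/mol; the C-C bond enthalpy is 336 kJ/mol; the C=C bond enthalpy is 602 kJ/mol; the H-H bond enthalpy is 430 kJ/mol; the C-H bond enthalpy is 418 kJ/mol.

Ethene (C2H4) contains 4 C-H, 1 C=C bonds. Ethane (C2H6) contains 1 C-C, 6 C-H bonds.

Bonds broken (reactants):
  C-H: 4 × 418 = 1672
  C=C: 1 × 602 = 602
  H-H: 1 × 430 = 430
  Σ(broken) = 2704 kJ
Bonds formed (products):
  C-C: 1 × 336 = 336
  C-H: 6 × 418 = 2508
  Σ(formed) = 2844 kJ
ΔH = Σ(broken) − Σ(formed) = 2704 − 2844 = −140 kJ

ΔH ≈ −140 kJ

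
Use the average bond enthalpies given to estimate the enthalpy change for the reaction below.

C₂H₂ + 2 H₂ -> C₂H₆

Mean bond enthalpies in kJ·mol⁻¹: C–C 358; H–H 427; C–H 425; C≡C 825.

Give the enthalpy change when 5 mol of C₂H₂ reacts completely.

Bonds broken (reactants):
  C≡C: 1 × 825 = 825
  C–H: 2 × 425 = 850
  H–H: 2 × 427 = 854
  Σ(broken) = 2529 kJ
Bonds formed (products):
  C–C: 1 × 358 = 358
  C–H: 6 × 425 = 2550
  Σ(formed) = 2908 kJ
ΔH = Σ(broken) − Σ(formed) = 2529 − 2908 = −379 kJ
For 5× the reaction as written: 5 × (−379) = −1895 kJ

ΔH = −1895 kJ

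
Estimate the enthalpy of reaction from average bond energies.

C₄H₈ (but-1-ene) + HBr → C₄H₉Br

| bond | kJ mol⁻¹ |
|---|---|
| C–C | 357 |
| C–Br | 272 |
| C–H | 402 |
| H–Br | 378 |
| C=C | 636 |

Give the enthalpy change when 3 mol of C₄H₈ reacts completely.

Bonds broken (reactants):
  C–C: 2 × 357 = 714
  C–H: 8 × 402 = 3216
  C=C: 1 × 636 = 636
  H–Br: 1 × 378 = 378
  Σ(broken) = 4944 kJ
Bonds formed (products):
  C–Br: 1 × 272 = 272
  C–C: 3 × 357 = 1071
  C–H: 9 × 402 = 3618
  Σ(formed) = 4961 kJ
ΔH = Σ(broken) − Σ(formed) = 4944 − 4961 = −17 kJ
For 3× the reaction as written: 3 × (−17) = −51 kJ

ΔH = −51 kJ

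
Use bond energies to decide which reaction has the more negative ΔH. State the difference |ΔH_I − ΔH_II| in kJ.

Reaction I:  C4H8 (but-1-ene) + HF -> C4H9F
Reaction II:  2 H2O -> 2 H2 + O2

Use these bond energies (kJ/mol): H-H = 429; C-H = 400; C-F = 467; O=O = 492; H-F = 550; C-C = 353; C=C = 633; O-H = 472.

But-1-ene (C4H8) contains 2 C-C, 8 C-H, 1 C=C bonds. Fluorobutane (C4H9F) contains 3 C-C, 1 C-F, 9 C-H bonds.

Reaction I:
  Bonds broken (reactants):
    C-C: 2 × 353 = 706
    C-H: 8 × 400 = 3200
    C=C: 1 × 633 = 633
    H-F: 1 × 550 = 550
    Σ(broken) = 5089 kJ
  Bonds formed (products):
    C-C: 3 × 353 = 1059
    C-F: 1 × 467 = 467
    C-H: 9 × 400 = 3600
    Σ(formed) = 5126 kJ
  ΔH_I = 5089 − 5126 = −37 kJ
Reaction II:
  Bonds broken (reactants):
    O-H: 4 × 472 = 1888
    Σ(broken) = 1888 kJ
  Bonds formed (products):
    H-H: 2 × 429 = 858
    O=O: 1 × 492 = 492
    Σ(formed) = 1350 kJ
  ΔH_II = 1888 − 1350 = +538 kJ
ΔH_I − ΔH_II = −575 kJ, so reaction I has the more negative ΔH; |ΔH_I − ΔH_II| = 575 kJ.

Reaction I, by 575 kJ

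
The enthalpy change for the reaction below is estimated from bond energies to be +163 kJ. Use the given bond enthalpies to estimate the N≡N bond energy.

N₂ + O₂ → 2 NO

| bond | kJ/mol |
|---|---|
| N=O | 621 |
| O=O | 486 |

D(N≡N) ≈ 919 kJ/mol

Let D be the N≡N bond energy.
Σ(broken) = 1×D + 1×486 = 486 + D
Σ(formed) = 2×621 = 1242
ΔH = Σ(broken) − Σ(formed) = (486 + D) − (1242) = −756 + D
Setting this equal to +163 kJ gives D = 919 kJ/mol.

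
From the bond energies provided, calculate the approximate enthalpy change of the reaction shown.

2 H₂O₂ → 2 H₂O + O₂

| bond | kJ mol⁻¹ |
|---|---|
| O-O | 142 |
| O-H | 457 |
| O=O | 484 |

Bonds broken (reactants):
  O-H: 4 × 457 = 1828
  O-O: 2 × 142 = 284
  Σ(broken) = 2112 kJ
Bonds formed (products):
  O-H: 4 × 457 = 1828
  O=O: 1 × 484 = 484
  Σ(formed) = 2312 kJ
ΔH = Σ(broken) − Σ(formed) = 2112 − 2312 = −200 kJ

ΔH ≈ −200 kJ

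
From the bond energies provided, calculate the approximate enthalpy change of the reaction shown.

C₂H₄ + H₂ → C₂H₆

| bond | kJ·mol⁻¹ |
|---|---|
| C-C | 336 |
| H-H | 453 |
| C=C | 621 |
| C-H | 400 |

ΔH ≈ −62 kJ

Bonds broken (reactants):
  C-H: 4 × 400 = 1600
  C=C: 1 × 621 = 621
  H-H: 1 × 453 = 453
  Σ(broken) = 2674 kJ
Bonds formed (products):
  C-C: 1 × 336 = 336
  C-H: 6 × 400 = 2400
  Σ(formed) = 2736 kJ
ΔH = Σ(broken) − Σ(formed) = 2674 − 2736 = −62 kJ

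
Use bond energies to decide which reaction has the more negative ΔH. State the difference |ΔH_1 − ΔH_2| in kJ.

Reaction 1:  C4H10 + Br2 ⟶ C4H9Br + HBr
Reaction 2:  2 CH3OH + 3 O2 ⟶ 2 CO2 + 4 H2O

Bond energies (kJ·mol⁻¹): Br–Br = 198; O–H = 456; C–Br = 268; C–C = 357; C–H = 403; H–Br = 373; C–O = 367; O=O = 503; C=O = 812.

Reaction 2, by 1283 kJ

Reaction 1:
  Bonds broken (reactants):
    Br–Br: 1 × 198 = 198
    C–C: 3 × 357 = 1071
    C–H: 10 × 403 = 4030
    Σ(broken) = 5299 kJ
  Bonds formed (products):
    C–Br: 1 × 268 = 268
    C–C: 3 × 357 = 1071
    C–H: 9 × 403 = 3627
    H–Br: 1 × 373 = 373
    Σ(formed) = 5339 kJ
  ΔH_1 = 5299 − 5339 = −40 kJ
Reaction 2:
  Bonds broken (reactants):
    C–H: 6 × 403 = 2418
    C–O: 2 × 367 = 734
    O–H: 2 × 456 = 912
    O=O: 3 × 503 = 1509
    Σ(broken) = 5573 kJ
  Bonds formed (products):
    C=O: 4 × 812 = 3248
    O–H: 8 × 456 = 3648
    Σ(formed) = 6896 kJ
  ΔH_2 = 5573 − 6896 = −1323 kJ
ΔH_1 − ΔH_2 = +1283 kJ, so reaction 2 has the more negative ΔH; |ΔH_1 − ΔH_2| = 1283 kJ.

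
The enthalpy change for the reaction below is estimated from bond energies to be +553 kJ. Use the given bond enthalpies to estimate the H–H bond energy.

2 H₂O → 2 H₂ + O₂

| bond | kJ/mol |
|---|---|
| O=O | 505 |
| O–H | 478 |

Let D be the H–H bond energy.
Σ(broken) = 4×478 = 1912
Σ(formed) = 2×D + 1×505 = 505 + 2D
ΔH = Σ(broken) − Σ(formed) = (1912) − (505 + 2D) = +1407 − 2D
Setting this equal to +553 kJ gives 2D = 854, so D = 427 kJ/mol.

D(H–H) ≈ 427 kJ/mol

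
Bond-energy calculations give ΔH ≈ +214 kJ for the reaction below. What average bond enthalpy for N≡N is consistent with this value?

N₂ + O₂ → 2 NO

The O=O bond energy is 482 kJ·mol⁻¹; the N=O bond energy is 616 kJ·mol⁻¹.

Let D be the N≡N bond energy.
Σ(broken) = 1×D + 1×482 = 482 + D
Σ(formed) = 2×616 = 1232
ΔH = Σ(broken) − Σ(formed) = (482 + D) − (1232) = −750 + D
Setting this equal to +214 kJ gives D = 964 kJ/mol.

D(N≡N) ≈ 964 kJ/mol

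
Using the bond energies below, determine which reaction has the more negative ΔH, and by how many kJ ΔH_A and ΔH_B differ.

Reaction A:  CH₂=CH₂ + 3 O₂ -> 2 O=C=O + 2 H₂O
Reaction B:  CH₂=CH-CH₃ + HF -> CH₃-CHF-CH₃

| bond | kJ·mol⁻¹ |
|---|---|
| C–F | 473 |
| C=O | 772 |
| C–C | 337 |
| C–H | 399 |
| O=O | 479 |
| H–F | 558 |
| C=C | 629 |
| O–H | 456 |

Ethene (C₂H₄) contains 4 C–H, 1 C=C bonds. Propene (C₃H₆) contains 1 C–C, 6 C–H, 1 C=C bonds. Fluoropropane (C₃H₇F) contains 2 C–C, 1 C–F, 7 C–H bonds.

Reaction A:
  Bonds broken (reactants):
    C–H: 4 × 399 = 1596
    C=C: 1 × 629 = 629
    O=O: 3 × 479 = 1437
    Σ(broken) = 3662 kJ
  Bonds formed (products):
    C=O: 4 × 772 = 3088
    O–H: 4 × 456 = 1824
    Σ(formed) = 4912 kJ
  ΔH_A = 3662 − 4912 = −1250 kJ
Reaction B:
  Bonds broken (reactants):
    C–C: 1 × 337 = 337
    C–H: 6 × 399 = 2394
    C=C: 1 × 629 = 629
    H–F: 1 × 558 = 558
    Σ(broken) = 3918 kJ
  Bonds formed (products):
    C–C: 2 × 337 = 674
    C–F: 1 × 473 = 473
    C–H: 7 × 399 = 2793
    Σ(formed) = 3940 kJ
  ΔH_B = 3918 − 3940 = −22 kJ
ΔH_A − ΔH_B = −1228 kJ, so reaction A has the more negative ΔH; |ΔH_A − ΔH_B| = 1228 kJ.

Reaction A, by 1228 kJ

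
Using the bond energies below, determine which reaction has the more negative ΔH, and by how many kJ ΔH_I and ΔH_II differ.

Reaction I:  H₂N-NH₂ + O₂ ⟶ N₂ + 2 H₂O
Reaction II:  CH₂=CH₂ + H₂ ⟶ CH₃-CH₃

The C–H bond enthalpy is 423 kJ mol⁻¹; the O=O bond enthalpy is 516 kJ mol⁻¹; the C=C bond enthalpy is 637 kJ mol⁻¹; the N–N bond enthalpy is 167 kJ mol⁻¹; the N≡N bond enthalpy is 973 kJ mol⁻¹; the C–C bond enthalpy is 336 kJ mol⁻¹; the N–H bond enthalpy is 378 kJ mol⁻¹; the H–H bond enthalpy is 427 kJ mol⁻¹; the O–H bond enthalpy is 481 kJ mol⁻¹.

Reaction I, by 584 kJ

Reaction I:
  Bonds broken (reactants):
    N–H: 4 × 378 = 1512
    N–N: 1 × 167 = 167
    O=O: 1 × 516 = 516
    Σ(broken) = 2195 kJ
  Bonds formed (products):
    N≡N: 1 × 973 = 973
    O–H: 4 × 481 = 1924
    Σ(formed) = 2897 kJ
  ΔH_I = 2195 − 2897 = −702 kJ
Reaction II:
  Bonds broken (reactants):
    C–H: 4 × 423 = 1692
    C=C: 1 × 637 = 637
    H–H: 1 × 427 = 427
    Σ(broken) = 2756 kJ
  Bonds formed (products):
    C–C: 1 × 336 = 336
    C–H: 6 × 423 = 2538
    Σ(formed) = 2874 kJ
  ΔH_II = 2756 − 2874 = −118 kJ
ΔH_I − ΔH_II = −584 kJ, so reaction I has the more negative ΔH; |ΔH_I − ΔH_II| = 584 kJ.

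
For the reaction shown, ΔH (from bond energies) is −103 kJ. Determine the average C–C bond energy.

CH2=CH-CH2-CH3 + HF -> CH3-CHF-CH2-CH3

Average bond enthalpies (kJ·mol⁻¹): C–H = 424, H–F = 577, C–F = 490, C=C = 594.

D(C–C) ≈ 360 kJ/mol

Let D be the C–C bond energy.
Σ(broken) = 2×D + 8×424 + 1×594 + 1×577 = 4563 + 2D
Σ(formed) = 3×D + 1×490 + 9×424 = 4306 + 3D
ΔH = Σ(broken) − Σ(formed) = (4563 + 2D) − (4306 + 3D) = +257 − D
Setting this equal to −103 kJ gives D = 360 kJ/mol.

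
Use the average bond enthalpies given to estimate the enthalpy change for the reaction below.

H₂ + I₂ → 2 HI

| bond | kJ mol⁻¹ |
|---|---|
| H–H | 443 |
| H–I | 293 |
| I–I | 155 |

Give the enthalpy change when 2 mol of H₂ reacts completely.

Bonds broken (reactants):
  H–H: 1 × 443 = 443
  I–I: 1 × 155 = 155
  Σ(broken) = 598 kJ
Bonds formed (products):
  H–I: 2 × 293 = 586
  Σ(formed) = 586 kJ
ΔH = Σ(broken) − Σ(formed) = 598 − 586 = +12 kJ
For 2× the reaction as written: 2 × (+12) = +24 kJ

ΔH = +24 kJ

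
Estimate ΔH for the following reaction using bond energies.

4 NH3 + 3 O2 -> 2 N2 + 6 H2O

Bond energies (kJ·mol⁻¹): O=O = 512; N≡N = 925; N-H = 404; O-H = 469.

Bonds broken (reactants):
  N-H: 12 × 404 = 4848
  O=O: 3 × 512 = 1536
  Σ(broken) = 6384 kJ
Bonds formed (products):
  N≡N: 2 × 925 = 1850
  O-H: 12 × 469 = 5628
  Σ(formed) = 7478 kJ
ΔH = Σ(broken) − Σ(formed) = 6384 − 7478 = −1094 kJ

ΔH ≈ −1094 kJ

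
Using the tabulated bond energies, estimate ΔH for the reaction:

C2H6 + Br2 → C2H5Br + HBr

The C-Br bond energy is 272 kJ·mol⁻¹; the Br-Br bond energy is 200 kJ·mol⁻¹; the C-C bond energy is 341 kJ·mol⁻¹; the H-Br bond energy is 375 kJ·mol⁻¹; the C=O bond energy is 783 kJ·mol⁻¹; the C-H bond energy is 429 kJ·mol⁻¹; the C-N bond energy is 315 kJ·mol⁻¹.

Bonds broken (reactants):
  Br-Br: 1 × 200 = 200
  C-C: 1 × 341 = 341
  C-H: 6 × 429 = 2574
  Σ(broken) = 3115 kJ
Bonds formed (products):
  C-Br: 1 × 272 = 272
  C-C: 1 × 341 = 341
  C-H: 5 × 429 = 2145
  H-Br: 1 × 375 = 375
  Σ(formed) = 3133 kJ
ΔH = Σ(broken) − Σ(formed) = 3115 − 3133 = −18 kJ

ΔH ≈ −18 kJ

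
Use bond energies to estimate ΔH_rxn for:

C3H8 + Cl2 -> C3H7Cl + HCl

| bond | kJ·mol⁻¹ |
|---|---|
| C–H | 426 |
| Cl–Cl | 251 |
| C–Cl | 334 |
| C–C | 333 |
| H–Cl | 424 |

Bonds broken (reactants):
  C–C: 2 × 333 = 666
  C–H: 8 × 426 = 3408
  Cl–Cl: 1 × 251 = 251
  Σ(broken) = 4325 kJ
Bonds formed (products):
  C–C: 2 × 333 = 666
  C–Cl: 1 × 334 = 334
  C–H: 7 × 426 = 2982
  H–Cl: 1 × 424 = 424
  Σ(formed) = 4406 kJ
ΔH = Σ(broken) − Σ(formed) = 4325 − 4406 = −81 kJ

ΔH ≈ −81 kJ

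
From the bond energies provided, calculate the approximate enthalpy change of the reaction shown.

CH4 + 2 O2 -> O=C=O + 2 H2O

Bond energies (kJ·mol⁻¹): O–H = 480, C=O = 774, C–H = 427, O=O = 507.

ΔH ≈ −746 kJ

Bonds broken (reactants):
  C–H: 4 × 427 = 1708
  O=O: 2 × 507 = 1014
  Σ(broken) = 2722 kJ
Bonds formed (products):
  C=O: 2 × 774 = 1548
  O–H: 4 × 480 = 1920
  Σ(formed) = 3468 kJ
ΔH = Σ(broken) − Σ(formed) = 2722 − 3468 = −746 kJ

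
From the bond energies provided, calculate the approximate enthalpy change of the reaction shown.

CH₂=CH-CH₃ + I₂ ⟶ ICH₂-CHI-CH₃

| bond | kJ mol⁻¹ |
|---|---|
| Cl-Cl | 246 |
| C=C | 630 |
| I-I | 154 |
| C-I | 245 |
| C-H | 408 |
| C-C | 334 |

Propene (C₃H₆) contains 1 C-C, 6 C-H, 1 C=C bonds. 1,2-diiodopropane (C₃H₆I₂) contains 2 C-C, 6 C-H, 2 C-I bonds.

ΔH ≈ −40 kJ

Bonds broken (reactants):
  C-C: 1 × 334 = 334
  C-H: 6 × 408 = 2448
  C=C: 1 × 630 = 630
  I-I: 1 × 154 = 154
  Σ(broken) = 3566 kJ
Bonds formed (products):
  C-C: 2 × 334 = 668
  C-H: 6 × 408 = 2448
  C-I: 2 × 245 = 490
  Σ(formed) = 3606 kJ
ΔH = Σ(broken) − Σ(formed) = 3566 − 3606 = −40 kJ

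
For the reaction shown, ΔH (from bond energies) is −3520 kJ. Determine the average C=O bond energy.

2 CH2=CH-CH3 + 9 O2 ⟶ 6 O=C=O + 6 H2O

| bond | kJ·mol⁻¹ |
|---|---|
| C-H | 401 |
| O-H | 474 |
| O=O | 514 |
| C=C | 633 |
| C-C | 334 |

Let D be the C=O bond energy.
Σ(broken) = 2×334 + 12×401 + 2×633 + 9×514 = 11372
Σ(formed) = 12×D + 12×474 = 5688 + 12D
ΔH = Σ(broken) − Σ(formed) = (11372) − (5688 + 12D) = +5684 − 12D
Setting this equal to −3520 kJ gives 12D = 9204, so D = 767 kJ/mol.

D(C=O) ≈ 767 kJ/mol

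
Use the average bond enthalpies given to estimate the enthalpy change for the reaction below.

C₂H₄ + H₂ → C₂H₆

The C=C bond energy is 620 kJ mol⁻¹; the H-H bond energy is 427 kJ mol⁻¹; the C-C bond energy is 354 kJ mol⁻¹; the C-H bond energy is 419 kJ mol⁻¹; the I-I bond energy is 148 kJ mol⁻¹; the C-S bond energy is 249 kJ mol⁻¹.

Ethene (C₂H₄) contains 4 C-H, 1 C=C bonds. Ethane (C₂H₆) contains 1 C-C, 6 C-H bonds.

Bonds broken (reactants):
  C-H: 4 × 419 = 1676
  C=C: 1 × 620 = 620
  H-H: 1 × 427 = 427
  Σ(broken) = 2723 kJ
Bonds formed (products):
  C-C: 1 × 354 = 354
  C-H: 6 × 419 = 2514
  Σ(formed) = 2868 kJ
ΔH = Σ(broken) − Σ(formed) = 2723 − 2868 = −145 kJ

ΔH ≈ −145 kJ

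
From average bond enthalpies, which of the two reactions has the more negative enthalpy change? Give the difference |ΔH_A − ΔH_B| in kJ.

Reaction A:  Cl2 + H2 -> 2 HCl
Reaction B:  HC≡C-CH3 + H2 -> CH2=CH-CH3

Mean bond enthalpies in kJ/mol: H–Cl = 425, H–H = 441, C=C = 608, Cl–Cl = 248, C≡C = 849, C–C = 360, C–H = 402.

Reaction A, by 39 kJ

Reaction A:
  Bonds broken (reactants):
    Cl–Cl: 1 × 248 = 248
    H–H: 1 × 441 = 441
    Σ(broken) = 689 kJ
  Bonds formed (products):
    H–Cl: 2 × 425 = 850
    Σ(formed) = 850 kJ
  ΔH_A = 689 − 850 = −161 kJ
Reaction B:
  Bonds broken (reactants):
    C≡C: 1 × 849 = 849
    C–C: 1 × 360 = 360
    C–H: 4 × 402 = 1608
    H–H: 1 × 441 = 441
    Σ(broken) = 3258 kJ
  Bonds formed (products):
    C–C: 1 × 360 = 360
    C–H: 6 × 402 = 2412
    C=C: 1 × 608 = 608
    Σ(formed) = 3380 kJ
  ΔH_B = 3258 − 3380 = −122 kJ
ΔH_A − ΔH_B = −39 kJ, so reaction A has the more negative ΔH; |ΔH_A − ΔH_B| = 39 kJ.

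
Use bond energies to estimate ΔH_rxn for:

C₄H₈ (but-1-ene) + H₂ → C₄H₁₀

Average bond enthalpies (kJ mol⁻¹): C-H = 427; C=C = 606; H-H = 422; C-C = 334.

Bonds broken (reactants):
  C-C: 2 × 334 = 668
  C-H: 8 × 427 = 3416
  C=C: 1 × 606 = 606
  H-H: 1 × 422 = 422
  Σ(broken) = 5112 kJ
Bonds formed (products):
  C-C: 3 × 334 = 1002
  C-H: 10 × 427 = 4270
  Σ(formed) = 5272 kJ
ΔH = Σ(broken) − Σ(formed) = 5112 − 5272 = −160 kJ

ΔH ≈ −160 kJ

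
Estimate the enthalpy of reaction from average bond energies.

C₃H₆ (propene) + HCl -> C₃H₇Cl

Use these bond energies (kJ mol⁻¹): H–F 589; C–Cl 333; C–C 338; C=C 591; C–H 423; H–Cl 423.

ΔH ≈ −80 kJ

Bonds broken (reactants):
  C–C: 1 × 338 = 338
  C–H: 6 × 423 = 2538
  C=C: 1 × 591 = 591
  H–Cl: 1 × 423 = 423
  Σ(broken) = 3890 kJ
Bonds formed (products):
  C–C: 2 × 338 = 676
  C–Cl: 1 × 333 = 333
  C–H: 7 × 423 = 2961
  Σ(formed) = 3970 kJ
ΔH = Σ(broken) − Σ(formed) = 3890 − 3970 = −80 kJ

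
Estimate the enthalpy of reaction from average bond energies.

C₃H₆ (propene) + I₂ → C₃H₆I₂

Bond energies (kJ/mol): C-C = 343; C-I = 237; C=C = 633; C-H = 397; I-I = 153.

ΔH ≈ −31 kJ

Bonds broken (reactants):
  C-C: 1 × 343 = 343
  C-H: 6 × 397 = 2382
  C=C: 1 × 633 = 633
  I-I: 1 × 153 = 153
  Σ(broken) = 3511 kJ
Bonds formed (products):
  C-C: 2 × 343 = 686
  C-H: 6 × 397 = 2382
  C-I: 2 × 237 = 474
  Σ(formed) = 3542 kJ
ΔH = Σ(broken) − Σ(formed) = 3511 − 3542 = −31 kJ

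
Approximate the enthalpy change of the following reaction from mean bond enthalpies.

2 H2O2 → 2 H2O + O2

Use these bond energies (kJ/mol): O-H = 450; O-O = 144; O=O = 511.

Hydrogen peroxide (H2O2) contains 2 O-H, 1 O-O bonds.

Bonds broken (reactants):
  O-H: 4 × 450 = 1800
  O-O: 2 × 144 = 288
  Σ(broken) = 2088 kJ
Bonds formed (products):
  O-H: 4 × 450 = 1800
  O=O: 1 × 511 = 511
  Σ(formed) = 2311 kJ
ΔH = Σ(broken) − Σ(formed) = 2088 − 2311 = −223 kJ

ΔH ≈ −223 kJ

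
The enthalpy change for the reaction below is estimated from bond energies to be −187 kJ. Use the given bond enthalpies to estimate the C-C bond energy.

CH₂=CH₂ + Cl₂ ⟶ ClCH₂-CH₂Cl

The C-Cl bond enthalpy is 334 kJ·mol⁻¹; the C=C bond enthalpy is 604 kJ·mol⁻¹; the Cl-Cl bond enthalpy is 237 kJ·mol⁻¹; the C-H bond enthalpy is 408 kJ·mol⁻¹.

Let D be the C-C bond energy.
Σ(broken) = 4×408 + 1×604 + 1×237 = 2473
Σ(formed) = 1×D + 2×334 + 4×408 = 2300 + D
ΔH = Σ(broken) − Σ(formed) = (2473) − (2300 + D) = +173 − D
Setting this equal to −187 kJ gives D = 360 kJ/mol.

D(C-C) ≈ 360 kJ/mol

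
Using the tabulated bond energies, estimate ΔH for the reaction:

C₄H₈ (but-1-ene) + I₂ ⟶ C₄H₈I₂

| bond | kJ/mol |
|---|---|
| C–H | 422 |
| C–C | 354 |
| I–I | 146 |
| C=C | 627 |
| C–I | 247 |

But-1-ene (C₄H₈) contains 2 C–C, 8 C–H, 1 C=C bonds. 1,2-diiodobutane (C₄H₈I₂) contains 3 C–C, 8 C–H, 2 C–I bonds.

Bonds broken (reactants):
  C–C: 2 × 354 = 708
  C–H: 8 × 422 = 3376
  C=C: 1 × 627 = 627
  I–I: 1 × 146 = 146
  Σ(broken) = 4857 kJ
Bonds formed (products):
  C–C: 3 × 354 = 1062
  C–H: 8 × 422 = 3376
  C–I: 2 × 247 = 494
  Σ(formed) = 4932 kJ
ΔH = Σ(broken) − Σ(formed) = 4857 − 4932 = −75 kJ

ΔH ≈ −75 kJ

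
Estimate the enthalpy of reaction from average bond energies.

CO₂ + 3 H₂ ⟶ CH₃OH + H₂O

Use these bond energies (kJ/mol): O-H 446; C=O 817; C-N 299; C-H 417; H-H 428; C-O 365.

Bonds broken (reactants):
  C=O: 2 × 817 = 1634
  H-H: 3 × 428 = 1284
  Σ(broken) = 2918 kJ
Bonds formed (products):
  C-H: 3 × 417 = 1251
  C-O: 1 × 365 = 365
  O-H: 3 × 446 = 1338
  Σ(formed) = 2954 kJ
ΔH = Σ(broken) − Σ(formed) = 2918 − 2954 = −36 kJ

ΔH ≈ −36 kJ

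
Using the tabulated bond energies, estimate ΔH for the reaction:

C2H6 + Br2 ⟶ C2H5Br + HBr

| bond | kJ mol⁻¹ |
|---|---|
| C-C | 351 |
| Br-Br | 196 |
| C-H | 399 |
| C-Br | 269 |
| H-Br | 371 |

Bonds broken (reactants):
  Br-Br: 1 × 196 = 196
  C-C: 1 × 351 = 351
  C-H: 6 × 399 = 2394
  Σ(broken) = 2941 kJ
Bonds formed (products):
  C-Br: 1 × 269 = 269
  C-C: 1 × 351 = 351
  C-H: 5 × 399 = 1995
  H-Br: 1 × 371 = 371
  Σ(formed) = 2986 kJ
ΔH = Σ(broken) − Σ(formed) = 2941 − 2986 = −45 kJ

ΔH ≈ −45 kJ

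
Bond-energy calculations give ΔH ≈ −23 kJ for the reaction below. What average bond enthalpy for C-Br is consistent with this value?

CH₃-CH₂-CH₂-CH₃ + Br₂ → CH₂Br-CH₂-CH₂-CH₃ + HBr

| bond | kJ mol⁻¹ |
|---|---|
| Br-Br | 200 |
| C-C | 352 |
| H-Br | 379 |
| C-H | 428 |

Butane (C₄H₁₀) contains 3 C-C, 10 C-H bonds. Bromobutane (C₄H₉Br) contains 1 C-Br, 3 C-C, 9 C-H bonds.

Let D be the C-Br bond energy.
Σ(broken) = 1×200 + 3×352 + 10×428 = 5536
Σ(formed) = 1×D + 3×352 + 9×428 + 1×379 = 5287 + D
ΔH = Σ(broken) − Σ(formed) = (5536) − (5287 + D) = +249 − D
Setting this equal to −23 kJ gives D = 272 kJ/mol.

D(C-Br) ≈ 272 kJ/mol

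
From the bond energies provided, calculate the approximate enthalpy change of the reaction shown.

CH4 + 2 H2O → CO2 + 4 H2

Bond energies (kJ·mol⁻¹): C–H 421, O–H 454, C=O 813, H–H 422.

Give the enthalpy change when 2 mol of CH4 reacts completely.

Bonds broken (reactants):
  C–H: 4 × 421 = 1684
  O–H: 4 × 454 = 1816
  Σ(broken) = 3500 kJ
Bonds formed (products):
  C=O: 2 × 813 = 1626
  H–H: 4 × 422 = 1688
  Σ(formed) = 3314 kJ
ΔH = Σ(broken) − Σ(formed) = 3500 − 3314 = +186 kJ
For 2× the reaction as written: 2 × (+186) = +372 kJ

ΔH = +372 kJ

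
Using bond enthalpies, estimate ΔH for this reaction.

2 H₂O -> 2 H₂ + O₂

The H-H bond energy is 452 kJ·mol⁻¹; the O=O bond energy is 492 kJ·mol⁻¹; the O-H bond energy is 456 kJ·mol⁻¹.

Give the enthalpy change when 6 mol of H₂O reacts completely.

Bonds broken (reactants):
  O-H: 4 × 456 = 1824
  Σ(broken) = 1824 kJ
Bonds formed (products):
  H-H: 2 × 452 = 904
  O=O: 1 × 492 = 492
  Σ(formed) = 1396 kJ
ΔH = Σ(broken) − Σ(formed) = 1824 − 1396 = +428 kJ
For 3× the reaction as written: 3 × (+428) = +1284 kJ

ΔH = +1284 kJ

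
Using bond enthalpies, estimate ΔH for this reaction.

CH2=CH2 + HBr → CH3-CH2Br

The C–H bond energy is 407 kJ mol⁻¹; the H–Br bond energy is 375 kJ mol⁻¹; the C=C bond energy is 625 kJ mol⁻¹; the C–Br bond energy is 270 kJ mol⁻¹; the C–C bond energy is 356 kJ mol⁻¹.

Bonds broken (reactants):
  C–H: 4 × 407 = 1628
  C=C: 1 × 625 = 625
  H–Br: 1 × 375 = 375
  Σ(broken) = 2628 kJ
Bonds formed (products):
  C–Br: 1 × 270 = 270
  C–C: 1 × 356 = 356
  C–H: 5 × 407 = 2035
  Σ(formed) = 2661 kJ
ΔH = Σ(broken) − Σ(formed) = 2628 − 2661 = −33 kJ

ΔH ≈ −33 kJ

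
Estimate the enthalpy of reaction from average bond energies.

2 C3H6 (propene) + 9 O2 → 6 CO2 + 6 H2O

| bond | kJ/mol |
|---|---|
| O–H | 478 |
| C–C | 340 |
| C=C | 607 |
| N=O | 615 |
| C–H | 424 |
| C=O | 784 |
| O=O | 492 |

Bonds broken (reactants):
  C–C: 2 × 340 = 680
  C–H: 12 × 424 = 5088
  C=C: 2 × 607 = 1214
  O=O: 9 × 492 = 4428
  Σ(broken) = 11410 kJ
Bonds formed (products):
  C=O: 12 × 784 = 9408
  O–H: 12 × 478 = 5736
  Σ(formed) = 15144 kJ
ΔH = Σ(broken) − Σ(formed) = 11410 − 15144 = −3734 kJ

ΔH ≈ −3734 kJ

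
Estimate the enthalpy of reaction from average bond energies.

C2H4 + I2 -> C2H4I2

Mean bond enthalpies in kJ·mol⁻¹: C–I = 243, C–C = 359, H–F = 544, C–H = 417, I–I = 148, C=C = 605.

Bonds broken (reactants):
  C–H: 4 × 417 = 1668
  C=C: 1 × 605 = 605
  I–I: 1 × 148 = 148
  Σ(broken) = 2421 kJ
Bonds formed (products):
  C–C: 1 × 359 = 359
  C–H: 4 × 417 = 1668
  C–I: 2 × 243 = 486
  Σ(formed) = 2513 kJ
ΔH = Σ(broken) − Σ(formed) = 2421 − 2513 = −92 kJ

ΔH ≈ −92 kJ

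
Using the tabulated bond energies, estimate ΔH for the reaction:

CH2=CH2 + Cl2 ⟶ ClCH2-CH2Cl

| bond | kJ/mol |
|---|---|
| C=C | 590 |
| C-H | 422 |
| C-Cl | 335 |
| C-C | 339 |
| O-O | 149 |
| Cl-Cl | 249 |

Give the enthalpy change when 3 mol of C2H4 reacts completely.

Bonds broken (reactants):
  C-H: 4 × 422 = 1688
  C=C: 1 × 590 = 590
  Cl-Cl: 1 × 249 = 249
  Σ(broken) = 2527 kJ
Bonds formed (products):
  C-C: 1 × 339 = 339
  C-Cl: 2 × 335 = 670
  C-H: 4 × 422 = 1688
  Σ(formed) = 2697 kJ
ΔH = Σ(broken) − Σ(formed) = 2527 − 2697 = −170 kJ
For 3× the reaction as written: 3 × (−170) = −510 kJ

ΔH = −510 kJ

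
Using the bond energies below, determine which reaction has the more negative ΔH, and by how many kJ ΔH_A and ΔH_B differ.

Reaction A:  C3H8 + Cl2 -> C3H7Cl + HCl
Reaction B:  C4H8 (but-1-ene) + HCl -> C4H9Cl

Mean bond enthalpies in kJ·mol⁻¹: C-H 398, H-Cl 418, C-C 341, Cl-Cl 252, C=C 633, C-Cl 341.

Reaction A:
  Bonds broken (reactants):
    C-C: 2 × 341 = 682
    C-H: 8 × 398 = 3184
    Cl-Cl: 1 × 252 = 252
    Σ(broken) = 4118 kJ
  Bonds formed (products):
    C-C: 2 × 341 = 682
    C-Cl: 1 × 341 = 341
    C-H: 7 × 398 = 2786
    H-Cl: 1 × 418 = 418
    Σ(formed) = 4227 kJ
  ΔH_A = 4118 − 4227 = −109 kJ
Reaction B:
  Bonds broken (reactants):
    C-C: 2 × 341 = 682
    C-H: 8 × 398 = 3184
    C=C: 1 × 633 = 633
    H-Cl: 1 × 418 = 418
    Σ(broken) = 4917 kJ
  Bonds formed (products):
    C-C: 3 × 341 = 1023
    C-Cl: 1 × 341 = 341
    C-H: 9 × 398 = 3582
    Σ(formed) = 4946 kJ
  ΔH_B = 4917 − 4946 = −29 kJ
ΔH_A − ΔH_B = −80 kJ, so reaction A has the more negative ΔH; |ΔH_A − ΔH_B| = 80 kJ.

Reaction A, by 80 kJ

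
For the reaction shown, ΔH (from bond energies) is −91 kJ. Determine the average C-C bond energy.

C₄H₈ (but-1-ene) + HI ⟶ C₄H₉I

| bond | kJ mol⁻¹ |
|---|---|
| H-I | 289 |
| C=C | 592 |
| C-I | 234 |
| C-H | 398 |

Let D be the C-C bond energy.
Σ(broken) = 2×D + 8×398 + 1×592 + 1×289 = 4065 + 2D
Σ(formed) = 3×D + 9×398 + 1×234 = 3816 + 3D
ΔH = Σ(broken) − Σ(formed) = (4065 + 2D) − (3816 + 3D) = +249 − D
Setting this equal to −91 kJ gives D = 340 kJ/mol.

D(C-C) ≈ 340 kJ/mol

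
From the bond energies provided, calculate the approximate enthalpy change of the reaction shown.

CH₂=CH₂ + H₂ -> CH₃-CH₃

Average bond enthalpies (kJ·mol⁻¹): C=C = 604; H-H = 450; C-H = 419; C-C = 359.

ΔH ≈ −143 kJ

Bonds broken (reactants):
  C-H: 4 × 419 = 1676
  C=C: 1 × 604 = 604
  H-H: 1 × 450 = 450
  Σ(broken) = 2730 kJ
Bonds formed (products):
  C-C: 1 × 359 = 359
  C-H: 6 × 419 = 2514
  Σ(formed) = 2873 kJ
ΔH = Σ(broken) − Σ(formed) = 2730 − 2873 = −143 kJ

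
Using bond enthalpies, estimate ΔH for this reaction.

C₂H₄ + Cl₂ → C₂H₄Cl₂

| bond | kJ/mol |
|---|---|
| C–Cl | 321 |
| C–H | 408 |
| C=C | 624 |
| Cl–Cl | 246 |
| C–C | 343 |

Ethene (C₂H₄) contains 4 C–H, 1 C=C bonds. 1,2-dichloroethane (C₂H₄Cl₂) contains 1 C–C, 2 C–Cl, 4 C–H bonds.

ΔH ≈ −115 kJ

Bonds broken (reactants):
  C–H: 4 × 408 = 1632
  C=C: 1 × 624 = 624
  Cl–Cl: 1 × 246 = 246
  Σ(broken) = 2502 kJ
Bonds formed (products):
  C–C: 1 × 343 = 343
  C–Cl: 2 × 321 = 642
  C–H: 4 × 408 = 1632
  Σ(formed) = 2617 kJ
ΔH = Σ(broken) − Σ(formed) = 2502 − 2617 = −115 kJ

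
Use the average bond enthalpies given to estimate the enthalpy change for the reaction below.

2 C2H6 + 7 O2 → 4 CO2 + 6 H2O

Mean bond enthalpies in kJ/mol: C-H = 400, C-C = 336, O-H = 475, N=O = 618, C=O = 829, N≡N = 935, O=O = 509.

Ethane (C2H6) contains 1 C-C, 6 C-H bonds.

Bonds broken (reactants):
  C-C: 2 × 336 = 672
  C-H: 12 × 400 = 4800
  O=O: 7 × 509 = 3563
  Σ(broken) = 9035 kJ
Bonds formed (products):
  C=O: 8 × 829 = 6632
  O-H: 12 × 475 = 5700
  Σ(formed) = 12332 kJ
ΔH = Σ(broken) − Σ(formed) = 9035 − 12332 = −3297 kJ

ΔH ≈ −3297 kJ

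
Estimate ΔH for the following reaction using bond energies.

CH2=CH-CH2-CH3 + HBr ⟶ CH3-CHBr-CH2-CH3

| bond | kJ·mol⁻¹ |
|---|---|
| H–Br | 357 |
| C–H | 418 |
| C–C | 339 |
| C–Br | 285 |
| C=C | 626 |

ΔH ≈ −59 kJ

Bonds broken (reactants):
  C–C: 2 × 339 = 678
  C–H: 8 × 418 = 3344
  C=C: 1 × 626 = 626
  H–Br: 1 × 357 = 357
  Σ(broken) = 5005 kJ
Bonds formed (products):
  C–Br: 1 × 285 = 285
  C–C: 3 × 339 = 1017
  C–H: 9 × 418 = 3762
  Σ(formed) = 5064 kJ
ΔH = Σ(broken) − Σ(formed) = 5005 − 5064 = −59 kJ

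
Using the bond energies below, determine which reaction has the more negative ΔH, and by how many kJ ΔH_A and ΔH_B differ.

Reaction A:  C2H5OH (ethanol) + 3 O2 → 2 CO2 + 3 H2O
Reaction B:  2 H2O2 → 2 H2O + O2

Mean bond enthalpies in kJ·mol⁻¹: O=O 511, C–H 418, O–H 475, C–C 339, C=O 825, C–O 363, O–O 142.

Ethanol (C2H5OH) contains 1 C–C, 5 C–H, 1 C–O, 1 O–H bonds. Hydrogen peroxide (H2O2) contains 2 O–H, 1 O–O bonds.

Reaction A:
  Bonds broken (reactants):
    C–C: 1 × 339 = 339
    C–H: 5 × 418 = 2090
    C–O: 1 × 363 = 363
    O–H: 1 × 475 = 475
    O=O: 3 × 511 = 1533
    Σ(broken) = 4800 kJ
  Bonds formed (products):
    C=O: 4 × 825 = 3300
    O–H: 6 × 475 = 2850
    Σ(formed) = 6150 kJ
  ΔH_A = 4800 − 6150 = −1350 kJ
Reaction B:
  Bonds broken (reactants):
    O–H: 4 × 475 = 1900
    O–O: 2 × 142 = 284
    Σ(broken) = 2184 kJ
  Bonds formed (products):
    O–H: 4 × 475 = 1900
    O=O: 1 × 511 = 511
    Σ(formed) = 2411 kJ
  ΔH_B = 2184 − 2411 = −227 kJ
ΔH_A − ΔH_B = −1123 kJ, so reaction A has the more negative ΔH; |ΔH_A − ΔH_B| = 1123 kJ.

Reaction A, by 1123 kJ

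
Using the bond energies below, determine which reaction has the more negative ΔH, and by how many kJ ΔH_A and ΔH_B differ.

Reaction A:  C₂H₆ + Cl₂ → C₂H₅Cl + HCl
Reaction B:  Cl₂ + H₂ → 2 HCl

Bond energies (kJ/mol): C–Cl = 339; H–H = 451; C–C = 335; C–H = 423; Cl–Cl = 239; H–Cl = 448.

Reaction A:
  Bonds broken (reactants):
    C–C: 1 × 335 = 335
    C–H: 6 × 423 = 2538
    Cl–Cl: 1 × 239 = 239
    Σ(broken) = 3112 kJ
  Bonds formed (products):
    C–C: 1 × 335 = 335
    C–Cl: 1 × 339 = 339
    C–H: 5 × 423 = 2115
    H–Cl: 1 × 448 = 448
    Σ(formed) = 3237 kJ
  ΔH_A = 3112 − 3237 = −125 kJ
Reaction B:
  Bonds broken (reactants):
    Cl–Cl: 1 × 239 = 239
    H–H: 1 × 451 = 451
    Σ(broken) = 690 kJ
  Bonds formed (products):
    H–Cl: 2 × 448 = 896
    Σ(formed) = 896 kJ
  ΔH_B = 690 − 896 = −206 kJ
ΔH_A − ΔH_B = +81 kJ, so reaction B has the more negative ΔH; |ΔH_A − ΔH_B| = 81 kJ.

Reaction B, by 81 kJ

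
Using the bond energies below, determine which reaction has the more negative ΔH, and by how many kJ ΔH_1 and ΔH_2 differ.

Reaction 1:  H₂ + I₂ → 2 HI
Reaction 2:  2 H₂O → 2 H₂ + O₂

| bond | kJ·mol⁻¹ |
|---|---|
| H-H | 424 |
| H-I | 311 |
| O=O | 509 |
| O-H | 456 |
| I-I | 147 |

Reaction 1:
  Bonds broken (reactants):
    H-H: 1 × 424 = 424
    I-I: 1 × 147 = 147
    Σ(broken) = 571 kJ
  Bonds formed (products):
    H-I: 2 × 311 = 622
    Σ(formed) = 622 kJ
  ΔH_1 = 571 − 622 = −51 kJ
Reaction 2:
  Bonds broken (reactants):
    O-H: 4 × 456 = 1824
    Σ(broken) = 1824 kJ
  Bonds formed (products):
    H-H: 2 × 424 = 848
    O=O: 1 × 509 = 509
    Σ(formed) = 1357 kJ
  ΔH_2 = 1824 − 1357 = +467 kJ
ΔH_1 − ΔH_2 = −518 kJ, so reaction 1 has the more negative ΔH; |ΔH_1 − ΔH_2| = 518 kJ.

Reaction 1, by 518 kJ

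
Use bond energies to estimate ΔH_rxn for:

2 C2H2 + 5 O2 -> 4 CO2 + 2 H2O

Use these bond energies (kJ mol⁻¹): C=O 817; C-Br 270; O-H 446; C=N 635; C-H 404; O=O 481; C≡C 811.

ΔH ≈ −2677 kJ

Bonds broken (reactants):
  C≡C: 2 × 811 = 1622
  C-H: 4 × 404 = 1616
  O=O: 5 × 481 = 2405
  Σ(broken) = 5643 kJ
Bonds formed (products):
  C=O: 8 × 817 = 6536
  O-H: 4 × 446 = 1784
  Σ(formed) = 8320 kJ
ΔH = Σ(broken) − Σ(formed) = 5643 − 8320 = −2677 kJ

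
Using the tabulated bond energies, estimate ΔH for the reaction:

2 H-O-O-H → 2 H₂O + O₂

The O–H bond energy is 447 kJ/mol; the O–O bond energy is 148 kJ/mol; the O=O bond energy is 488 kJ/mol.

ΔH ≈ −192 kJ

Bonds broken (reactants):
  O–H: 4 × 447 = 1788
  O–O: 2 × 148 = 296
  Σ(broken) = 2084 kJ
Bonds formed (products):
  O–H: 4 × 447 = 1788
  O=O: 1 × 488 = 488
  Σ(formed) = 2276 kJ
ΔH = Σ(broken) − Σ(formed) = 2084 − 2276 = −192 kJ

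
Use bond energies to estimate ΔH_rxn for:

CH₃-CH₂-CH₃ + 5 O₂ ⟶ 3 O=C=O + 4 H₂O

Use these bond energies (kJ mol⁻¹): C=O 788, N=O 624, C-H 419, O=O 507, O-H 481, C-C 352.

ΔH ≈ −1985 kJ

Bonds broken (reactants):
  C-C: 2 × 352 = 704
  C-H: 8 × 419 = 3352
  O=O: 5 × 507 = 2535
  Σ(broken) = 6591 kJ
Bonds formed (products):
  C=O: 6 × 788 = 4728
  O-H: 8 × 481 = 3848
  Σ(formed) = 8576 kJ
ΔH = Σ(broken) − Σ(formed) = 6591 − 8576 = −1985 kJ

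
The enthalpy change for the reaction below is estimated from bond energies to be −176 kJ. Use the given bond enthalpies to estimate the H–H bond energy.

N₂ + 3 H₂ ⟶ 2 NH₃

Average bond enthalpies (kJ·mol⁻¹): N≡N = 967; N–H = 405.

D(H–H) ≈ 429 kJ/mol

Let D be the H–H bond energy.
Σ(broken) = 3×D + 1×967 = 967 + 3D
Σ(formed) = 6×405 = 2430
ΔH = Σ(broken) − Σ(formed) = (967 + 3D) − (2430) = −1463 + 3D
Setting this equal to −176 kJ gives 3D = 1287, so D = 429 kJ/mol.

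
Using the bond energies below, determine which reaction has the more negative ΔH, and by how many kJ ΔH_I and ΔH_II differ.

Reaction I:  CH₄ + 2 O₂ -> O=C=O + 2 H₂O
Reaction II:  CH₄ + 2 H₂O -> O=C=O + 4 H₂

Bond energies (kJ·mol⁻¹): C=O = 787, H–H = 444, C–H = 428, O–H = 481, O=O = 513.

Reaction I:
  Bonds broken (reactants):
    C–H: 4 × 428 = 1712
    O=O: 2 × 513 = 1026
    Σ(broken) = 2738 kJ
  Bonds formed (products):
    C=O: 2 × 787 = 1574
    O–H: 4 × 481 = 1924
    Σ(formed) = 3498 kJ
  ΔH_I = 2738 − 3498 = −760 kJ
Reaction II:
  Bonds broken (reactants):
    C–H: 4 × 428 = 1712
    O–H: 4 × 481 = 1924
    Σ(broken) = 3636 kJ
  Bonds formed (products):
    C=O: 2 × 787 = 1574
    H–H: 4 × 444 = 1776
    Σ(formed) = 3350 kJ
  ΔH_II = 3636 − 3350 = +286 kJ
ΔH_I − ΔH_II = −1046 kJ, so reaction I has the more negative ΔH; |ΔH_I − ΔH_II| = 1046 kJ.

Reaction I, by 1046 kJ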